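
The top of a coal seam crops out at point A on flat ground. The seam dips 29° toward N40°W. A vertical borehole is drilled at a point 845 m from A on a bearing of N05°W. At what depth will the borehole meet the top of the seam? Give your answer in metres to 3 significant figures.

384 m

The hole lies 35° from the dip direction, so the down-dip offset is 845 × cos 35° = 692.18 m.
Depth = down-dip offset × tan(dip) = 692.18 × tan 29° = 692.18 × 0.5543
Depth = 383.68 m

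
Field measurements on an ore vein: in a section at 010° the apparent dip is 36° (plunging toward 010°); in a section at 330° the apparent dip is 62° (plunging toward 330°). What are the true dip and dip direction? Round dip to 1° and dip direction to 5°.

Each apparent-dip line lies in the plane. As unit vectors (x east, y north, z up), v₁ plunges 36°→010° and v₂ plunges 62°→330°.
Cross product v₁ × v₂ gives the pole to the plane: n ∝ (-0.464, 0.262, 0.244).
tan δ = √(n_x²+n_y²)/n_z = 0.533/0.244, so δ = 65.4°.
The horizontal component of n points toward azimuth atan2(n_x, n_y) = 299°, the dip direction.

true dip 65°, dip direction 300°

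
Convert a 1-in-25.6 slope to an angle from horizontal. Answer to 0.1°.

tan θ = 1/25.6 = 0.0391
θ = arctan(0.0391) = 2.24°

2.2°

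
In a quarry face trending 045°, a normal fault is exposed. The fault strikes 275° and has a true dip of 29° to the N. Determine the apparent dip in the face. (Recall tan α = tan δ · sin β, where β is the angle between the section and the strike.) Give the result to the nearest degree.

The section lies 50° from the strike.
tan(apparent dip) = tan 29° · sin 50° = 0.4246
apparent dip = arctan 0.4246 = 23.01°

23°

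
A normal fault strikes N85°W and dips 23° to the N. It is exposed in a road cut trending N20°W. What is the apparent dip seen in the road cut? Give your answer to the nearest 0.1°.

21.0°

The section lies 65° from the strike.
tan(apparent dip) = tan 23° · sin 65° = 0.3847
apparent dip = arctan 0.3847 = 21.04°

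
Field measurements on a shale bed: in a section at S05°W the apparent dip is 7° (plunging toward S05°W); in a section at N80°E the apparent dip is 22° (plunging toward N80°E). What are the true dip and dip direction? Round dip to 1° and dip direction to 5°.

true dip 25°, dip direction 110°

Each apparent-dip line lies in the plane. As unit vectors (x east, y north, z up), v₁ plunges 7°→S05°W and v₂ plunges 22°→N80°E.
The plane normal is n = v₁ × v₂ ∝ (0.390, -0.144, 0.889).
Dip δ = arctan(|n_h|/n_z) = arctan(0.416/0.889) = 25.1°.
Dip direction = atan2(0.390, -0.144) = 110° (azimuth of n's horizontal projection).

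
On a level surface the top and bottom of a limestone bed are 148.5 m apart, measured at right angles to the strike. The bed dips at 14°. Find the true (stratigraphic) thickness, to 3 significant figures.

35.9 m

True thickness t = w · sin(dip) = 148.5 × sin 14°
t = 148.5 × 0.2419 = 35.925 m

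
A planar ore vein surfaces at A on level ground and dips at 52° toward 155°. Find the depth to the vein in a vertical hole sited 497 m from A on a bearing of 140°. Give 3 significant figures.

The hole lies 15° from the dip direction, so the down-dip offset is 497 × cos 15° = 480.07 m.
Depth = down-dip offset × tan(dip) = 480.07 × tan 52° = 480.07 × 1.2799
Depth = 614.46 m

614 m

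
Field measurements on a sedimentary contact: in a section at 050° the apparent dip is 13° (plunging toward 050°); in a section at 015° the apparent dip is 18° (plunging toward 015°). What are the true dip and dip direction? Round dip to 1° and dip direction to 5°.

Each apparent-dip line lies in the plane. As unit vectors (x east, y north, z up), v₁ plunges 13°→050° and v₂ plunges 18°→015°.
n = v₁ × v₂ = (0.013, 0.175, 0.532) (taken with n_z > 0).
True dip = arccos(n_z / |n|) = arccos(0.9494) = 18.3°.
The horizontal component of n points toward azimuth atan2(n_x, n_y) = 4°, the dip direction.

true dip 18°, dip direction 005°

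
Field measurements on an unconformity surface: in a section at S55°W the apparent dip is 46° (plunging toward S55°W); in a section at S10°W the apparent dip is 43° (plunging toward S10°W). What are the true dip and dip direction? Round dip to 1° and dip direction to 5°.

true dip 47°, dip direction 220°

Represent each trace as a vector plunging at its apparent dip toward its trend (east-north-up frame): v₁ = (-0.569, -0.398, -0.719), v₂ = (-0.127, -0.720, -0.682).
Cross product v₁ × v₂ gives the pole to the plane: n ∝ (-0.246, -0.297, 0.359).
tan δ = √(n_x²+n_y²)/n_z = 0.386/0.359, so δ = 47.0°.
Dip direction = atan2(-0.246, -0.297) = 220° (azimuth of n's horizontal projection).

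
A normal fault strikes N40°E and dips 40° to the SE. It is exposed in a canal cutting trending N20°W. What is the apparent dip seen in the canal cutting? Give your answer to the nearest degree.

The strike is N40°E and the section trends N20°W; the acute angle between them is β = 60°.
tan α = tan 40° × sin 60° = 0.8391 × 0.8660 = 0.7267
α = arctan(0.7267) = 36.01°

36°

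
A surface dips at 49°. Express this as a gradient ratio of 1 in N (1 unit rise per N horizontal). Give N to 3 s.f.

1 in 0.869

1 : N means tan θ = 1/N, so N = 1/tan 49° = 1/1.1504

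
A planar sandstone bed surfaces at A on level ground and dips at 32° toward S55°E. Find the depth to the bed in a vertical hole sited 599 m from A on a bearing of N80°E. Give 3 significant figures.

The hole lies 45° from the dip direction, so the down-dip offset is 599 × cos 45° = 423.56 m.
Depth = down-dip offset × tan(dip) = 423.56 × tan 32° = 423.56 × 0.6249
Depth = 264.67 m

265 m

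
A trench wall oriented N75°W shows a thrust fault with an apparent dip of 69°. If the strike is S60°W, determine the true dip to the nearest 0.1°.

74.8°

β = acute angle between strike S60°W and section N75°W = 45°.
tan(true dip) = tan 69° / sin 45° = 3.6842
true dip = arctan 3.6842 = 74.81°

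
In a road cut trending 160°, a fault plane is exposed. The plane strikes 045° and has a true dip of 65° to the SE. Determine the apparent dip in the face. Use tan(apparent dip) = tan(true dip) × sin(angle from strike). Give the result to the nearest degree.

The strike is 045° and the section trends 160°; the acute angle between them is β = 65°.
tan(apparent dip) = tan 65° · sin 65° = 1.9436
α = arctan(1.9436) = 62.77°

63°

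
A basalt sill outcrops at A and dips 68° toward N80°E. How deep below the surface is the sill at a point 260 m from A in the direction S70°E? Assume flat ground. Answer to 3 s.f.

The hole lies 30° from the dip direction, so the down-dip offset is 260 × cos 30° = 225.17 m.
Depth = down-dip offset × tan(dip) = 225.17 × tan 68° = 225.17 × 2.4751
Depth = 557.31 m

557 m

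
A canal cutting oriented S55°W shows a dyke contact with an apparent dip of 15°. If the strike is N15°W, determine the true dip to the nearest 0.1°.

β = acute angle between strike N15°W and section S55°W = 70°.
tan δ = tan α / sin β = tan 15° / sin 70° = 0.2679 / 0.9397 = 0.2851
true dip = arctan 0.2851 = 15.92°

15.9°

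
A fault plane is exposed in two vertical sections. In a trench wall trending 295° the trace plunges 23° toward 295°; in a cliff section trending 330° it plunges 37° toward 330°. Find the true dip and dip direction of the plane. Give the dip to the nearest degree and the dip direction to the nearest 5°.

The two traces are lines in the plane: v₁ = (sin 295°·cos 23°, cos 295°·cos 23°, −sin 23°), v₂ = (sin 330°·cos 37°, cos 330°·cos 37°, −sin 37°).
n = v₁ × v₂ = (-0.036, 0.346, 0.422) (taken with n_z > 0).
Dip δ = arctan(|n_h|/n_z) = arctan(0.348/0.422) = 39.5°.
The horizontal component of n points toward azimuth atan2(n_x, n_y) = 354°, the dip direction.

true dip 40°, dip direction 355°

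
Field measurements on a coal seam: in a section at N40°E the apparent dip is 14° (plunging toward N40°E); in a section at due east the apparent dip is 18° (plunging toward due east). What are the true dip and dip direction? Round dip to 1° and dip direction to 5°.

The two traces are lines in the plane: v₁ = (sin 40°·cos 14°, cos 40°·cos 14°, −sin 14°), v₂ = (sin 90°·cos 18°, cos 90°·cos 18°, −sin 18°).
Cross product v₁ × v₂ gives the pole to the plane: n ∝ (0.230, 0.037, 0.707).
True dip = arccos(n_z / |n|) = arccos(0.9499) = 18.2°.
Dip direction = atan2(0.230, 0.037) = 81° (azimuth of n's horizontal projection).

true dip 18°, dip direction 080°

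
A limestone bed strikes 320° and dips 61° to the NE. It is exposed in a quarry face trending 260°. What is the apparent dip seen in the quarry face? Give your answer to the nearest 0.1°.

Angle between strike (320°) and section (260°): β = 60°.
tan α = tan 61° × sin 60° = 1.8040 × 0.8660 = 1.5624
apparent dip = arctan 1.5624 = 57.38°

57.4°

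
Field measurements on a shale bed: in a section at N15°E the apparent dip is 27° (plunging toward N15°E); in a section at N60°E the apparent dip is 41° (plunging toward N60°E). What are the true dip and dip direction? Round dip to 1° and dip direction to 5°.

true dip 41°, dip direction 070°

Represent each trace as a vector plunging at its apparent dip toward its trend (east-north-up frame): v₁ = (0.231, 0.861, -0.454), v₂ = (0.654, 0.377, -0.656).
The plane normal is n = v₁ × v₂ ∝ (0.393, 0.145, 0.475).
tan δ = √(n_x²+n_y²)/n_z = 0.419/0.475, so δ = 41.4°.
Dip direction = azimuth of (n_x, n_y) = atan2(0.393, 0.145) = 70°.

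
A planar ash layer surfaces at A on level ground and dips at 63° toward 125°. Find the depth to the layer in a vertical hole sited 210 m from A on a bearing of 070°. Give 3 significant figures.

The hole lies 55° from the dip direction, so the down-dip offset is 210 × cos 55° = 120.45 m.
Depth = down-dip offset × tan(dip) = 120.45 × tan 63° = 120.45 × 1.9626
Depth = 236.40 m

236 m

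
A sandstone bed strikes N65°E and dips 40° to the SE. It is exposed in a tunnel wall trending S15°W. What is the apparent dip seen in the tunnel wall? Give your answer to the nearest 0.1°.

The section lies 50° from the strike.
tan α = tan 40° × sin 50° = 0.8391 × 0.7660 = 0.6428
α = arctan(0.6428) = 32.73°

32.7°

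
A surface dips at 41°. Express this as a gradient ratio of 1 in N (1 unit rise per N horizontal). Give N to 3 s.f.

1 : N means tan θ = 1/N, so N = 1/tan 41° = 1/0.8693

1 in 1.15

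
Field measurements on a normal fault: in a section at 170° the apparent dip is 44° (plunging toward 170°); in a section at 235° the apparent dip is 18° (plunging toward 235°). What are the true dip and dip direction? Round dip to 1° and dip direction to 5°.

true dip 44°, dip direction 165°

The two traces are lines in the plane: v₁ = (sin 170°·cos 44°, cos 170°·cos 44°, −sin 44°), v₂ = (sin 235°·cos 18°, cos 235°·cos 18°, −sin 18°).
n = v₁ × v₂ = (0.160, -0.580, 0.620) (taken with n_z > 0).
tan δ = √(n_x²+n_y²)/n_z = 0.601/0.620, so δ = 44.1°.
Dip direction = azimuth of (n_x, n_y) = atan2(0.160, -0.580) = 165°.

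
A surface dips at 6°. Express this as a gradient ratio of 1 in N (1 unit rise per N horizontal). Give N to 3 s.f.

1 in 9.51

1 : N means tan θ = 1/N, so N = 1/tan 6° = 1/0.1051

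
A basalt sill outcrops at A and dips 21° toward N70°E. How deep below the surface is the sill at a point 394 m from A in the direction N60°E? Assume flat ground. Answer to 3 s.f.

149 m

The hole lies 10° from the dip direction, so the down-dip offset is 394 × cos 10° = 388.01 m.
Depth = down-dip offset × tan(dip) = 388.01 × tan 21° = 388.01 × 0.3839
Depth = 148.94 m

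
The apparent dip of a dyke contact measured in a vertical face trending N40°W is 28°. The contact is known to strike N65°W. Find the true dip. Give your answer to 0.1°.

51.5°

The section is 25° from the strike.
tan(true dip) = tan 28° / sin 25° = 1.2581
δ = arctan(1.2581) = 51.52°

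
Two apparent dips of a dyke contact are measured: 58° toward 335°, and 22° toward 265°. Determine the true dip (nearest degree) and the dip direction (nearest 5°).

The two traces are lines in the plane: v₁ = (sin 335°·cos 58°, cos 335°·cos 58°, −sin 58°), v₂ = (sin 265°·cos 22°, cos 265°·cos 22°, −sin 22°).
Cross product v₁ × v₂ gives the pole to the plane: n ∝ (-0.248, 0.699, 0.462).
Dip δ = arctan(|n_h|/n_z) = arctan(0.742/0.462) = 58.1°.
Dip direction = azimuth of (n_x, n_y) = atan2(-0.248, 0.699) = 340°.

true dip 58°, dip direction 340°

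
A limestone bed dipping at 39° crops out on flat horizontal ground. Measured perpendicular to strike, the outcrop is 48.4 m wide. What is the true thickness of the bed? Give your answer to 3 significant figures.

True thickness t = w · sin(dip) = 48.4 × sin 39°
t = 48.4 × 0.6293 = 30.459 m

30.5 m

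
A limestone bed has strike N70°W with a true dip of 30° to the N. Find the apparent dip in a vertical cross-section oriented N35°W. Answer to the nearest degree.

The strike is N70°W and the section trends N35°W; the acute angle between them is β = 35°.
tan α = tan 30° × sin 35° = 0.5774 × 0.5736 = 0.3312
α = arctan(0.3312) = 18.32°

18°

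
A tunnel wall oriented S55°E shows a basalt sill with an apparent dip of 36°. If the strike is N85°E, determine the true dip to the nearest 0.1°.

48.5°

The section is 40° from the strike.
tan δ = tan α / sin β = tan 36° / sin 40° = 0.7265 / 0.6428 = 1.1303
δ = arctan(1.1303) = 48.50°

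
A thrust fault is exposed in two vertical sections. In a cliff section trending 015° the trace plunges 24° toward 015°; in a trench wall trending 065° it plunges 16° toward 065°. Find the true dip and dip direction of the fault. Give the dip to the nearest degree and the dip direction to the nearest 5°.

true dip 24°, dip direction 015°

Represent each trace as a vector plunging at its apparent dip toward its trend (east-north-up frame): v₁ = (0.236, 0.882, -0.407), v₂ = (0.871, 0.406, -0.276).
n = v₁ × v₂ = (0.078, 0.289, 0.673) (taken with n_z > 0).
Dip δ = arctan(|n_h|/n_z) = arctan(0.300/0.673) = 24.0°.
Dip direction = atan2(0.078, 0.289) = 15° (azimuth of n's horizontal projection).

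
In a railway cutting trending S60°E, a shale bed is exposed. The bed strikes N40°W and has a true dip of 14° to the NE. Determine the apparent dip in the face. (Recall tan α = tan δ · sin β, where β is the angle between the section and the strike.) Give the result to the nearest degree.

5°

The section lies 20° from the strike.
tan α = tan 14° × sin 20° = 0.2493 × 0.3420 = 0.0853
apparent dip = arctan 0.0853 = 4.87°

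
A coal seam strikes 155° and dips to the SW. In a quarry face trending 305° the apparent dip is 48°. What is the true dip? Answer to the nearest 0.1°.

65.8°

β = acute angle between strike 155° and section 305° = 30°.
tan(true dip) = tan 48° / sin 30° = 2.2212
true dip = arctan 2.2212 = 65.76°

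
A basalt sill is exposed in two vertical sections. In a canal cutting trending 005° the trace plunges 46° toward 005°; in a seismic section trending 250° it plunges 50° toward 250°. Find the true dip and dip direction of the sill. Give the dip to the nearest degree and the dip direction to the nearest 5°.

Represent each trace as a vector plunging at its apparent dip toward its trend (east-north-up frame): v₁ = (0.061, 0.692, -0.719), v₂ = (-0.604, -0.220, -0.766).
Cross product v₁ × v₂ gives the pole to the plane: n ∝ (-0.688, 0.481, 0.405).
Dip δ = arctan(|n_h|/n_z) = arctan(0.840/0.405) = 64.3°.
Dip direction = atan2(-0.688, 0.481) = 305° (azimuth of n's horizontal projection).

true dip 64°, dip direction 305°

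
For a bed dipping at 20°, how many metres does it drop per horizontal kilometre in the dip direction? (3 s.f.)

drop per km = 1000 × tan 20° = 1000 × 0.3640

364 m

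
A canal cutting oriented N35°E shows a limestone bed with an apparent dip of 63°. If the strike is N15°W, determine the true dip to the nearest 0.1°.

68.7°

The section is 50° from the strike.
tan δ = tan α / sin β = tan 63° / sin 50° = 1.9626 / 0.7660 = 2.5620
true dip = arctan 2.5620 = 68.68°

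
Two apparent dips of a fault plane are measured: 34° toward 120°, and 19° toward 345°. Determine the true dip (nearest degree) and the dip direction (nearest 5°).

The two traces are lines in the plane: v₁ = (sin 120°·cos 34°, cos 120°·cos 34°, −sin 34°), v₂ = (sin 345°·cos 19°, cos 345°·cos 19°, −sin 19°).
n = v₁ × v₂ = (0.646, 0.371, 0.554) (taken with n_z > 0).
tan δ = √(n_x²+n_y²)/n_z = 0.744/0.554, so δ = 53.3°.
Dip direction = atan2(0.646, 0.371) = 60° (azimuth of n's horizontal projection).

true dip 53°, dip direction 060°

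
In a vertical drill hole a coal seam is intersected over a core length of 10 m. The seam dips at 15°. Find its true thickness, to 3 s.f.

True thickness t = h · cos(dip) = 10 × cos 15°
t = 10 × 0.9659 = 9.659 m

9.66 m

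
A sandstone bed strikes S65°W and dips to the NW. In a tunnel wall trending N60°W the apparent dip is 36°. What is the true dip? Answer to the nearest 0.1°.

β = acute angle between strike S65°W and section N60°W = 55°.
tan δ = tan α / sin β = tan 36° / sin 55° = 0.7265 / 0.8192 = 0.8869
true dip = arctan 0.8869 = 41.57°

41.6°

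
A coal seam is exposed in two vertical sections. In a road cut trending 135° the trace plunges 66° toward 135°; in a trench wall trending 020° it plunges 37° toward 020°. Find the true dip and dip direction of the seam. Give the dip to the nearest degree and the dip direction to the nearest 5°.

Represent each trace as a vector plunging at its apparent dip toward its trend (east-north-up frame): v₁ = (0.288, -0.288, -0.914), v₂ = (0.273, 0.750, -0.602).
Cross product v₁ × v₂ gives the pole to the plane: n ∝ (0.859, -0.076, 0.294).
True dip = arccos(n_z / |n|) = arccos(0.3232) = 71.1°.
Dip direction = azimuth of (n_x, n_y) = atan2(0.859, -0.076) = 95°.

true dip 71°, dip direction 095°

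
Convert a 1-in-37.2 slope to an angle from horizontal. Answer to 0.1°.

tan θ = 1/37.2 = 0.0269
θ = arctan(0.0269) = 1.54°

1.5°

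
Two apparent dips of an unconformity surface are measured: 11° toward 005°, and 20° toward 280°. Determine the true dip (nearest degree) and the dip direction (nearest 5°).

true dip 22°, dip direction 305°

Each apparent-dip line lies in the plane. As unit vectors (x east, y north, z up), v₁ plunges 11°→005° and v₂ plunges 20°→280°.
The plane normal is n = v₁ × v₂ ∝ (-0.303, 0.206, 0.919).
True dip = arccos(n_z / |n|) = arccos(0.9288) = 21.7°.
Dip direction = atan2(-0.303, 0.206) = 304° (azimuth of n's horizontal projection).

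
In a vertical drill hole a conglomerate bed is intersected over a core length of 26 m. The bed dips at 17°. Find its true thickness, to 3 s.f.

True thickness t = h · cos(dip) = 26 × cos 17°
t = 26 × 0.9563 = 24.864 m

24.9 m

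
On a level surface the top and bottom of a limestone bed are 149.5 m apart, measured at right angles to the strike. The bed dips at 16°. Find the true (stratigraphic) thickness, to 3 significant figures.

41.2 m

True thickness t = w · sin(dip) = 149.5 × sin 16°
t = 149.5 × 0.2756 = 41.208 m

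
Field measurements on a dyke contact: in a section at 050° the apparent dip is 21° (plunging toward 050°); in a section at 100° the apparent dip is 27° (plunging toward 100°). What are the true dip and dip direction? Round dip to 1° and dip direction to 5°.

true dip 27°, dip direction 090°

Represent each trace as a vector plunging at its apparent dip toward its trend (east-north-up frame): v₁ = (0.715, 0.600, -0.358), v₂ = (0.877, -0.155, -0.454).
The plane normal is n = v₁ × v₂ ∝ (0.328, -0.010, 0.637).
True dip = arccos(n_z / |n|) = arccos(0.8891) = 27.2°.
Dip direction = azimuth of (n_x, n_y) = atan2(0.328, -0.010) = 92°.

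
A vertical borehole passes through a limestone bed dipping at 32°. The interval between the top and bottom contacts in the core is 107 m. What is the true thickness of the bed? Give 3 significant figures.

True thickness t = h · cos(dip) = 107 × cos 32°
t = 107 × 0.8480 = 90.741 m

90.7 m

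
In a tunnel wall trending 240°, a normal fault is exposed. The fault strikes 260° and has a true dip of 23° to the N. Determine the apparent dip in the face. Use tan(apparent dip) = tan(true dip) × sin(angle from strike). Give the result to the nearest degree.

8°

Angle between strike (260°) and section (240°): β = 20°.
tan(apparent dip) = tan 23° · sin 20° = 0.1452
apparent dip = arctan 0.1452 = 8.26°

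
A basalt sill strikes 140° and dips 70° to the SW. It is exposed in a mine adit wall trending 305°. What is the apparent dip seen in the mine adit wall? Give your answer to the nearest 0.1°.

35.4°

The strike is 140° and the section trends 305°; the acute angle between them is β = 15°.
tan α = tan 70° × sin 15° = 2.7475 × 0.2588 = 0.7111
α = arctan(0.7111) = 35.42°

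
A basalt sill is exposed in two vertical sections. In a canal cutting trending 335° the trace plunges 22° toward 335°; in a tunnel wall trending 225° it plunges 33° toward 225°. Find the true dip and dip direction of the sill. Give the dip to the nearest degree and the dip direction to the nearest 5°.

true dip 43°, dip direction 270°

Each apparent-dip line lies in the plane. As unit vectors (x east, y north, z up), v₁ plunges 22°→335° and v₂ plunges 33°→225°.
The plane normal is n = v₁ × v₂ ∝ (-0.680, 0.009, 0.731).
tan δ = √(n_x²+n_y²)/n_z = 0.680/0.731, so δ = 42.9°.
The horizontal component of n points toward azimuth atan2(n_x, n_y) = 271°, the dip direction.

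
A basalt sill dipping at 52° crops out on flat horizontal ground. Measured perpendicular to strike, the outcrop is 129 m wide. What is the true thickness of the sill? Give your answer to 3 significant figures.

102 m

True thickness t = w · sin(dip) = 129 × sin 52°
t = 129 × 0.7880 = 101.653 m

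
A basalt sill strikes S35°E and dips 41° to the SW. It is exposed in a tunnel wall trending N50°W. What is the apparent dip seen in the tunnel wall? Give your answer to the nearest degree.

13°

The section lies 15° from the strike.
tan α = tan 41° × sin 15° = 0.8693 × 0.2588 = 0.2250
apparent dip = arctan 0.2250 = 12.68°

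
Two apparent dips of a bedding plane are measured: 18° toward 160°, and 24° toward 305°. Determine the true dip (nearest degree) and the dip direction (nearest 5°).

true dip 52°, dip direction 235°

Each apparent-dip line lies in the plane. As unit vectors (x east, y north, z up), v₁ plunges 18°→160° and v₂ plunges 24°→305°.
n = v₁ × v₂ = (-0.525, -0.364, 0.498) (taken with n_z > 0).
tan δ = √(n_x²+n_y²)/n_z = 0.639/0.498, so δ = 52.0°.
Dip direction = azimuth of (n_x, n_y) = atan2(-0.525, -0.364) = 235°.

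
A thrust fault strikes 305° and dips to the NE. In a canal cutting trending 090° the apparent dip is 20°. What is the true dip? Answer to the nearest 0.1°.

The section is 35° from the strike.
tan δ = tan α / sin β = tan 20° / sin 35° = 0.3640 / 0.5736 = 0.6346
true dip = arctan 0.6346 = 32.40°

32.4°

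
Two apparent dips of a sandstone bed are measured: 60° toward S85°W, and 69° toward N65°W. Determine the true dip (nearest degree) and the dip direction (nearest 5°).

Represent each trace as a vector plunging at its apparent dip toward its trend (east-north-up frame): v₁ = (-0.498, -0.044, -0.866), v₂ = (-0.325, 0.151, -0.934).
The plane normal is n = v₁ × v₂ ∝ (-0.172, 0.184, 0.090).
tan δ = √(n_x²+n_y²)/n_z = 0.252/0.090, so δ = 70.4°.
The horizontal component of n points toward azimuth atan2(n_x, n_y) = 317°, the dip direction.

true dip 70°, dip direction 315°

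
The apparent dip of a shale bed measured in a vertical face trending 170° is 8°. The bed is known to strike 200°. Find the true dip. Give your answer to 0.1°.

15.7°

β = acute angle between strike 200° and section 170° = 30°.
tan(true dip) = tan 8° / sin 30° = 0.2811
true dip = arctan 0.2811 = 15.70°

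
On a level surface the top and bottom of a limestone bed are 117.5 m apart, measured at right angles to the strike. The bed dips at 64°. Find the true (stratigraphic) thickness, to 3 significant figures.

106 m

True thickness t = w · sin(dip) = 117.5 × sin 64°
t = 117.5 × 0.8988 = 105.608 m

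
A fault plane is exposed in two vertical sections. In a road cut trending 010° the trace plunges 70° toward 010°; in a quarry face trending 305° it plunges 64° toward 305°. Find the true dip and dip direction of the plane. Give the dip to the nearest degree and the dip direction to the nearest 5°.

The two traces are lines in the plane: v₁ = (sin 10°·cos 70°, cos 10°·cos 70°, −sin 70°), v₂ = (sin 305°·cos 64°, cos 305°·cos 64°, −sin 64°).
The plane normal is n = v₁ × v₂ ∝ (-0.066, 0.391, 0.136).
True dip = arccos(n_z / |n|) = arccos(0.3243) = 71.1°.
The horizontal component of n points toward azimuth atan2(n_x, n_y) = 350°, the dip direction.

true dip 71°, dip direction 350°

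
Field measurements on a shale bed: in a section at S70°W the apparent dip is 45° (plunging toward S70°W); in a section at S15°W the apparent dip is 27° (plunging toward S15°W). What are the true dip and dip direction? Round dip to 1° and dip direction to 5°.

true dip 45°, dip direction 255°

The two traces are lines in the plane: v₁ = (sin 250°·cos 45°, cos 250°·cos 45°, −sin 45°), v₂ = (sin 195°·cos 27°, cos 195°·cos 27°, −sin 27°).
Cross product v₁ × v₂ gives the pole to the plane: n ∝ (-0.499, -0.139, 0.516).
True dip = arccos(n_z / |n|) = arccos(0.7060) = 45.1°.
Dip direction = azimuth of (n_x, n_y) = atan2(-0.499, -0.139) = 254°.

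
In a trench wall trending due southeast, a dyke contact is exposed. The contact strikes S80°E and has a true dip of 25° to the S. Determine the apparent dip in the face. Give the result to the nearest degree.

Angle between strike (S80°E) and section (due southeast): β = 35°.
tan α = tan 25° × sin 35° = 0.4663 × 0.5736 = 0.2675
apparent dip = arctan 0.2675 = 14.97°

15°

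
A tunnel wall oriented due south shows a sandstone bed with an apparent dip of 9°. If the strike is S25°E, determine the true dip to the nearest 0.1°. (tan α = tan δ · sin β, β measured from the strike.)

20.5°

β = acute angle between strike S25°E and section due south = 25°.
tan(true dip) = tan 9° / sin 25° = 0.3748
true dip = arctan 0.3748 = 20.54°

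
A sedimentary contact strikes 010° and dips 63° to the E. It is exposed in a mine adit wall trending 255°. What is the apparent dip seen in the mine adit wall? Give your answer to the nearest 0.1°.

The strike is 010° and the section trends 255°; the acute angle between them is β = 65°.
tan α = tan 63° × sin 65° = 1.9626 × 0.9063 = 1.7787
α = arctan(1.7787) = 60.66°

60.7°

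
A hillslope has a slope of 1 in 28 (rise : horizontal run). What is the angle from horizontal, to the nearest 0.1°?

tan θ = 1/28 = 0.0357
θ = arctan(0.0357) = 2.05°

2.0°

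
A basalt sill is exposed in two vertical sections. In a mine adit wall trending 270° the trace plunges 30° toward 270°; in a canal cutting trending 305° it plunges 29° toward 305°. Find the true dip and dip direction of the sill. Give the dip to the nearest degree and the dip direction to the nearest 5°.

Each apparent-dip line lies in the plane. As unit vectors (x east, y north, z up), v₁ plunges 30°→270° and v₂ plunges 29°→305°.
n = v₁ × v₂ = (-0.251, 0.062, 0.434) (taken with n_z > 0).
Dip δ = arctan(|n_h|/n_z) = arctan(0.258/0.434) = 30.7°.
Dip direction = atan2(-0.251, 0.062) = 284° (azimuth of n's horizontal projection).

true dip 31°, dip direction 285°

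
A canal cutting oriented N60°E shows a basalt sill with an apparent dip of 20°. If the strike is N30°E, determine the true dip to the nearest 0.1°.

36.1°

β = acute angle between strike N30°E and section N60°E = 30°.
tan δ = tan α / sin β = tan 20° / sin 30° = 0.3640 / 0.5000 = 0.7279
δ = arctan(0.7279) = 36.05°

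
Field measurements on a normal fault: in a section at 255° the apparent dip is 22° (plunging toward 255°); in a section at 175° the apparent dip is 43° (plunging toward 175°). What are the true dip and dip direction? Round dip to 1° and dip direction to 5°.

Represent each trace as a vector plunging at its apparent dip toward its trend (east-north-up frame): v₁ = (-0.896, -0.240, -0.375), v₂ = (0.064, -0.729, -0.682).
The plane normal is n = v₁ × v₂ ∝ (-0.109, -0.635, 0.668).
True dip = arccos(n_z / |n|) = arccos(0.7198) = 44.0°.
Dip direction = atan2(-0.109, -0.635) = 190° (azimuth of n's horizontal projection).

true dip 44°, dip direction 190°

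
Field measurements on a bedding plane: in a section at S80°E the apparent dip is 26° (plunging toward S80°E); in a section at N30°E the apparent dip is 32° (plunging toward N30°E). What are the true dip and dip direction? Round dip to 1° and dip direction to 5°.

true dip 35°, dip direction 055°

Each apparent-dip line lies in the plane. As unit vectors (x east, y north, z up), v₁ plunges 26°→S80°E and v₂ plunges 32°→N30°E.
n = v₁ × v₂ = (0.405, 0.283, 0.716) (taken with n_z > 0).
True dip = arccos(n_z / |n|) = arccos(0.8232) = 34.6°.
Dip direction = azimuth of (n_x, n_y) = atan2(0.405, 0.283) = 55°.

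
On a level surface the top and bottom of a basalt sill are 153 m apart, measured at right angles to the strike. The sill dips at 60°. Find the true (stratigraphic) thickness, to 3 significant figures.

True thickness t = w · sin(dip) = 153 × sin 60°
t = 153 × 0.8660 = 132.502 m

133 m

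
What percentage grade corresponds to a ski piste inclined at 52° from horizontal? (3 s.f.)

128%

grade % = 100 × tan 52° = 100 × 1.2799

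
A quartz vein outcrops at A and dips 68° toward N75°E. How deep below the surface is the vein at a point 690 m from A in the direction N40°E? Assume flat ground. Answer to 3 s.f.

The hole lies 35° from the dip direction, so the down-dip offset is 690 × cos 35° = 565.21 m.
Depth = down-dip offset × tan(dip) = 565.21 × tan 68° = 565.21 × 2.4751
Depth = 1398.96 m

1400 m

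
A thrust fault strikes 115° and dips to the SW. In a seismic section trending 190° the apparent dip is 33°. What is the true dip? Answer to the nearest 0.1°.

33.9°

β = acute angle between strike 115° and section 190° = 75°.
tan δ = tan α / sin β = tan 33° / sin 75° = 0.6494 / 0.9659 = 0.6723
true dip = arctan 0.6723 = 33.91°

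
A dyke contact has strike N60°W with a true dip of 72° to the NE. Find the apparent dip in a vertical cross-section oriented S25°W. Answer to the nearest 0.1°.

71.9°

Angle between strike (N60°W) and section (S25°W): β = 85°.
tan(apparent dip) = tan 72° · sin 85° = 3.0660
α = arctan(3.0660) = 71.94°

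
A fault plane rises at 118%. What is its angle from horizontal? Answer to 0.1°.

49.7°

tan θ = 118/100 = 1.1800
θ = arctan(1.1800) = 49.72°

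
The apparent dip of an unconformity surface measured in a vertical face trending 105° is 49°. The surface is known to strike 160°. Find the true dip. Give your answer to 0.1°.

54.5°

β = acute angle between strike 160° and section 105° = 55°.
tan δ = tan α / sin β = tan 49° / sin 55° = 1.1504 / 0.8192 = 1.4043
δ = arctan(1.4043) = 54.55°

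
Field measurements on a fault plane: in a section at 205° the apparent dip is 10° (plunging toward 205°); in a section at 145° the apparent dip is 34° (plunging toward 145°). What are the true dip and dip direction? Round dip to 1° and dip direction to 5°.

Represent each trace as a vector plunging at its apparent dip toward its trend (east-north-up frame): v₁ = (-0.416, -0.893, -0.174), v₂ = (0.476, -0.679, -0.559).
n = v₁ × v₂ = (0.381, -0.315, 0.707) (taken with n_z > 0).
Dip δ = arctan(|n_h|/n_z) = arctan(0.495/0.707) = 35.0°.
Dip direction = atan2(0.381, -0.315) = 130° (azimuth of n's horizontal projection).

true dip 35°, dip direction 130°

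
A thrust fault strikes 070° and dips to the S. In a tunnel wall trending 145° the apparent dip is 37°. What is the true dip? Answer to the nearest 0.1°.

38.0°

The section is 75° from the strike.
tan δ = tan α / sin β = tan 37° / sin 75° = 0.7536 / 0.9659 = 0.7801
true dip = arctan 0.7801 = 37.96°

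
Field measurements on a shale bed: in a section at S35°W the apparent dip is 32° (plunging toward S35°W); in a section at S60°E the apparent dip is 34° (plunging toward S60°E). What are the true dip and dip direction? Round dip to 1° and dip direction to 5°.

true dip 44°, dip direction 165°

Each apparent-dip line lies in the plane. As unit vectors (x east, y north, z up), v₁ plunges 32°→S35°W and v₂ plunges 34°→S60°E.
Cross product v₁ × v₂ gives the pole to the plane: n ∝ (0.169, -0.652, 0.700).
tan δ = √(n_x²+n_y²)/n_z = 0.674/0.700, so δ = 43.9°.
The horizontal component of n points toward azimuth atan2(n_x, n_y) = 165°, the dip direction.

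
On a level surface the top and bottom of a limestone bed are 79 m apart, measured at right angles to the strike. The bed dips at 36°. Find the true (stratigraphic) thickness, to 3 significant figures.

True thickness t = w · sin(dip) = 79 × sin 36°
t = 79 × 0.5878 = 46.435 m

46.4 m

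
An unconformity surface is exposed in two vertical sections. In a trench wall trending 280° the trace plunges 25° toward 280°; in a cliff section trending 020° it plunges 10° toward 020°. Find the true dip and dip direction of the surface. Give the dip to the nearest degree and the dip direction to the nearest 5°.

true dip 28°, dip direction 310°

Each apparent-dip line lies in the plane. As unit vectors (x east, y north, z up), v₁ plunges 25°→280° and v₂ plunges 10°→020°.
The plane normal is n = v₁ × v₂ ∝ (-0.364, 0.297, 0.879).
tan δ = √(n_x²+n_y²)/n_z = 0.470/0.879, so δ = 28.1°.
The horizontal component of n points toward azimuth atan2(n_x, n_y) = 309°, the dip direction.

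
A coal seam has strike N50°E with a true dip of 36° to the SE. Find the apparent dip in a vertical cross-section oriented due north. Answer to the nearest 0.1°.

29.1°

The section lies 50° from the strike.
tan α = tan 36° × sin 50° = 0.7265 × 0.7660 = 0.5566
apparent dip = arctan 0.5566 = 29.10°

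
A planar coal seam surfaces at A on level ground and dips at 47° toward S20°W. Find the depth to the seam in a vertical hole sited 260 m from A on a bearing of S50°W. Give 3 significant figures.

241 m

The hole lies 30° from the dip direction, so the down-dip offset is 260 × cos 30° = 225.17 m.
Depth = down-dip offset × tan(dip) = 225.17 × tan 47° = 225.17 × 1.0724
Depth = 241.46 m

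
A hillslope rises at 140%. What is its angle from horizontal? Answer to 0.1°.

54.5°

tan θ = 140/100 = 1.4000
θ = arctan(1.4000) = 54.46°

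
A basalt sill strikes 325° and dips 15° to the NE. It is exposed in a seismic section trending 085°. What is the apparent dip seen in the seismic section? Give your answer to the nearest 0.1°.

13.1°

The strike is 325° and the section trends 085°; the acute angle between them is β = 60°.
tan(apparent dip) = tan 15° · sin 60° = 0.2321
α = arctan(0.2321) = 13.06°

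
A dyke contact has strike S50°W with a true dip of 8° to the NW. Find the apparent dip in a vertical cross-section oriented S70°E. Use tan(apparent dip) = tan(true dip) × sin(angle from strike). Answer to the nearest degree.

7°

Angle between strike (S50°W) and section (S70°E): β = 60°.
tan(apparent dip) = tan 8° · sin 60° = 0.1217
apparent dip = arctan 0.1217 = 6.94°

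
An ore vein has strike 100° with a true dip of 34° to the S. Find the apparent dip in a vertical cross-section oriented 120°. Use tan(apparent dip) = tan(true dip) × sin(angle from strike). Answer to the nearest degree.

The section lies 20° from the strike.
tan(apparent dip) = tan 34° · sin 20° = 0.2307
α = arctan(0.2307) = 12.99°

13°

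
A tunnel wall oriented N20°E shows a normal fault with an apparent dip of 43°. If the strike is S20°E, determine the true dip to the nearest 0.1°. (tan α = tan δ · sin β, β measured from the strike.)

The section is 40° from the strike.
tan(true dip) = tan 43° / sin 40° = 1.4507
true dip = arctan 1.4507 = 55.42°

55.4°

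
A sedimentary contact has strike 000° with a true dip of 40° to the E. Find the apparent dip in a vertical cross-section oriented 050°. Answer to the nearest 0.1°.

32.7°

The section lies 50° from the strike.
tan(apparent dip) = tan 40° · sin 50° = 0.6428
apparent dip = arctan 0.6428 = 32.73°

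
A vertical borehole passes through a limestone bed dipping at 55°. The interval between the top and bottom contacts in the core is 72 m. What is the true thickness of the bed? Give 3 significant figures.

True thickness t = h · cos(dip) = 72 × cos 55°
t = 72 × 0.5736 = 41.298 m

41.3 m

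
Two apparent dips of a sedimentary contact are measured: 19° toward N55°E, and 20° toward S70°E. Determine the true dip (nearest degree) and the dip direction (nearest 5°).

true dip 22°, dip direction 085°

The two traces are lines in the plane: v₁ = (sin 55°·cos 19°, cos 55°·cos 19°, −sin 19°), v₂ = (sin 110°·cos 20°, cos 110°·cos 20°, −sin 20°).
Cross product v₁ × v₂ gives the pole to the plane: n ∝ (0.290, 0.023, 0.728).
Dip δ = arctan(|n_h|/n_z) = arctan(0.291/0.728) = 21.8°.
Dip direction = azimuth of (n_x, n_y) = atan2(0.290, 0.023) = 86°.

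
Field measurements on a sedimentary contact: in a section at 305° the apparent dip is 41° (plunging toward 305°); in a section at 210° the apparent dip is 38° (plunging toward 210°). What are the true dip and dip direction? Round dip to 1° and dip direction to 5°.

true dip 51°, dip direction 260°

The two traces are lines in the plane: v₁ = (sin 305°·cos 41°, cos 305°·cos 41°, −sin 41°), v₂ = (sin 210°·cos 38°, cos 210°·cos 38°, −sin 38°).
The plane normal is n = v₁ × v₂ ∝ (-0.714, -0.122, 0.592).
True dip = arccos(n_z / |n|) = arccos(0.6330) = 50.7°.
Dip direction = atan2(-0.714, -0.122) = 260° (azimuth of n's horizontal projection).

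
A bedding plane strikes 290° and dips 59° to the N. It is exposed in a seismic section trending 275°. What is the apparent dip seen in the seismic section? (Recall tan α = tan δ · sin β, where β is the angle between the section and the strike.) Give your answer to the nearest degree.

The section lies 15° from the strike.
tan α = tan 59° × sin 15° = 1.6643 × 0.2588 = 0.4307
apparent dip = arctan 0.4307 = 23.30°

23°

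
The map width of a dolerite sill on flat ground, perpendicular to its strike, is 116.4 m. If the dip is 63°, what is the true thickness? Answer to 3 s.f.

True thickness t = w · sin(dip) = 116.4 × sin 63°
t = 116.4 × 0.8910 = 103.713 m

104 m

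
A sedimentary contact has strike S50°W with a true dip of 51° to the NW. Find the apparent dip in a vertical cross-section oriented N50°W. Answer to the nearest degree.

51°

Angle between strike (S50°W) and section (N50°W): β = 80°.
tan α = tan 51° × sin 80° = 1.2349 × 0.9848 = 1.2161
apparent dip = arctan 1.2161 = 50.57°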